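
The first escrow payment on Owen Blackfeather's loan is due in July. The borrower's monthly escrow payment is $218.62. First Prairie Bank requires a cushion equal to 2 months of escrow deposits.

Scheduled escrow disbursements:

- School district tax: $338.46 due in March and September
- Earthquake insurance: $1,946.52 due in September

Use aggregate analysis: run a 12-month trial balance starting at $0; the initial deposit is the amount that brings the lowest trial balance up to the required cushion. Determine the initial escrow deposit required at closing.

Cushion = 2 × $218.62 = $437.24
Trial balance (start $0, +$218.62 each month, − disbursements):
  Jul: +$218.62 → $218.62
  Aug: +$218.62 → $437.24
  Sep: +$218.62 − $2,284.98 → -$1,629.12
  Oct: +$218.62 → -$1,410.50
  Nov: +$218.62 → -$1,191.88
  Dec: +$218.62 → -$973.26
  Jan: +$218.62 → -$754.64
  Feb: +$218.62 → -$536.02
  Mar: +$218.62 − $338.46 → -$655.86
  Apr: +$218.62 → -$437.24
  May: +$218.62 → -$218.62
  Jun: +$218.62 → $0.00
Lowest trial balance = -$1,629.12 (Sep)
Initial deposit = cushion − low point = $437.24 − (-$1,629.12) = $2,066.36

$2,066.36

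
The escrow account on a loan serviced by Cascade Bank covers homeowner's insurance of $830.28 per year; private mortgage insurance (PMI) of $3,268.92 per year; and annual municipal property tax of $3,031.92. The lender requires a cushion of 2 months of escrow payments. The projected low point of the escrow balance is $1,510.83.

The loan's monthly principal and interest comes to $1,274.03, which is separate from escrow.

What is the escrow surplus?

$322.31

Homeowner's insurance — $830.28 annually
Private mortgage insurance (PMI) — $3,268.92 annually
Municipal property tax — $3,031.92 annually
Combined annual = $7,131.12
Per month = $7,131.12 / 12 = $594.26
Required cushion = 2 × $594.26 = $1,188.52
Excess over cushion: $1,510.83 − $1,188.52 = $322.31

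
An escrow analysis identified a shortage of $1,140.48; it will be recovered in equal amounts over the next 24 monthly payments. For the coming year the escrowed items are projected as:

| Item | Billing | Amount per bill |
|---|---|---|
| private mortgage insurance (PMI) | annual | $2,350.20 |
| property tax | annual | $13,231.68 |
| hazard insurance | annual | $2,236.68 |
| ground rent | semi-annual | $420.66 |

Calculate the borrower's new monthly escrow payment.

Private mortgage insurance (PMI) — $2,350.20 per year
Property tax — $13,231.68 per year
Hazard insurance — $2,236.68 per year
Ground rent — $420.66 × 2 = $841.32 per year
Total per year = $2,350.20 + $13,231.68 + $2,236.68 + $841.32 = $18,659.88
Monthly = $18,659.88 / 12 = $1,554.99
Monthly shortage recovery: $1,140.48 / 24 = $47.52
Adjusted monthly = $1,554.99 + $47.52 = $1,602.51

$1,602.51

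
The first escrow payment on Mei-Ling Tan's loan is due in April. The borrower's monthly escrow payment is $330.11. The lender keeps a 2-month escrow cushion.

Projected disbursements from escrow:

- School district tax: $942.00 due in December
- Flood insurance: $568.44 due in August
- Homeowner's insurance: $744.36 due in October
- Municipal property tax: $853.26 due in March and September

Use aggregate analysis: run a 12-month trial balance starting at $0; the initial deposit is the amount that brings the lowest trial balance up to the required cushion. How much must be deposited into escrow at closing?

$797.29

Cushion = 2 × $330.11 = $660.22
Trial balance (start $0, +$330.11 each month, − disbursements):
  Apr: +$330.11 → $330.11
  May: +$330.11 → $660.22
  Jun: +$330.11 → $990.33
  Jul: +$330.11 → $1,320.44
  Aug: +$330.11 − $568.44 → $1,082.11
  Sep: +$330.11 − $853.26 → $558.96
  Oct: +$330.11 − $744.36 → $144.71
  Nov: +$330.11 → $474.82
  Dec: +$330.11 − $942.00 → -$137.07
  Jan: +$330.11 → $193.04
  Feb: +$330.11 → $523.15
  Mar: +$330.11 − $853.26 → $0.00
Lowest trial balance = -$137.07 (Dec)
Initial deposit = cushion − low point = $660.22 − (-$137.07) = $797.29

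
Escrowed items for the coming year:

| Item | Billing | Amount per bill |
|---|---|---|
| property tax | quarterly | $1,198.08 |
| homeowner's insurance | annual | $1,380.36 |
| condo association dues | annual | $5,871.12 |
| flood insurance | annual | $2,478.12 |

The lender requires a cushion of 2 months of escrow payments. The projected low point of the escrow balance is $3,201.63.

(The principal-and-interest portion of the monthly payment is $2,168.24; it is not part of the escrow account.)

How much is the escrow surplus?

$781.31

Property tax = $1,198.08 × 4 = $4,792.32/yr
Homeowner's insurance = $1,380.36/yr
Condo association dues = $5,871.12/yr
Flood insurance = $2,478.12/yr
Combined annual = $4,792.32 + $1,380.36 + $5,871.12 + $2,478.12 = $14,521.92
Monthly escrow = $14,521.92 ÷ 12 = $1,210.16
Required reserve = 2 × $1,210.16 = $2,420.32
Excess over cushion: $3,201.63 − $2,420.32 = $781.31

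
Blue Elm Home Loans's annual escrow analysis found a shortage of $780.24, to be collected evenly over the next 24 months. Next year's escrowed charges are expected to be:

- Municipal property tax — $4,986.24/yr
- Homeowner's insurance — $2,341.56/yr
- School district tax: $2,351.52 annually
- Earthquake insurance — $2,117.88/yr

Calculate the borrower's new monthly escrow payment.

Municipal property tax: $4,986.24 per year
Homeowner's insurance: $2,341.56 per year
School district tax: $2,351.52 per year
Earthquake insurance: $2,117.88 per year
Total annual escrow = $4,986.24 + $2,341.56 + $2,351.52 + $2,117.88 = $11,797.20
Monthly = $11,797.20 ÷ 12 = $983.10
Shortage spread = $780.24 ÷ 24 = $32.51/mo
Adjusted monthly = $983.10 + $32.51 = $1,015.61

$1,015.61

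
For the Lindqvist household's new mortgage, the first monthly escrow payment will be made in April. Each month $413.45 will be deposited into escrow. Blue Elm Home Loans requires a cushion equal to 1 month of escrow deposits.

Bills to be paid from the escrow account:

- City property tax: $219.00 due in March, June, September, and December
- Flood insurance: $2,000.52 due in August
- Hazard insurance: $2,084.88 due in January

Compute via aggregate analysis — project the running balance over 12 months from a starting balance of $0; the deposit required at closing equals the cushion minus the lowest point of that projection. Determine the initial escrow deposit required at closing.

$1,021.35

Cushion = 1 × $413.45 = $413.45
Trial balance (start $0, +$413.45 each month, − disbursements):
  Apr: +$413.45 → $413.45
  May: +$413.45 → $826.90
  Jun: +$413.45 − $219.00 → $1,021.35
  Jul: +$413.45 → $1,434.80
  Aug: +$413.45 − $2,000.52 → -$152.27
  Sep: +$413.45 − $219.00 → $42.18
  Oct: +$413.45 → $455.63
  Nov: +$413.45 → $869.08
  Dec: +$413.45 − $219.00 → $1,063.53
  Jan: +$413.45 − $2,084.88 → -$607.90
  Feb: +$413.45 → -$194.45
  Mar: +$413.45 − $219.00 → $0.00
Lowest trial balance = -$607.90 (Jan)
Initial deposit = cushion − low point = $413.45 − (-$607.90) = $1,021.35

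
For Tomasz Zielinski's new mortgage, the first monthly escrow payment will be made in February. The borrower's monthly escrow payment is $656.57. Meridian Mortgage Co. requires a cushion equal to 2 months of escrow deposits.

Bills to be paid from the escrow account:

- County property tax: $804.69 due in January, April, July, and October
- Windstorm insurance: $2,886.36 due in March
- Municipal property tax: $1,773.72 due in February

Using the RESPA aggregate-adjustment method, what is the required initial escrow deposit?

$4,808.20

Cushion = 2 × $656.57 = $1,313.14
Trial balance (start $0, +$656.57 each month, − disbursements):
  Feb: +$656.57 − $1,773.72 → -$1,117.15
  Mar: +$656.57 − $2,886.36 → -$3,346.94
  Apr: +$656.57 − $804.69 → -$3,495.06
  May: +$656.57 → -$2,838.49
  Jun: +$656.57 → -$2,181.92
  Jul: +$656.57 − $804.69 → -$2,330.04
  Aug: +$656.57 → -$1,673.47
  Sep: +$656.57 → -$1,016.90
  Oct: +$656.57 − $804.69 → -$1,165.02
  Nov: +$656.57 → -$508.45
  Dec: +$656.57 → $148.12
  Jan: +$656.57 − $804.69 → $0.00
Lowest trial balance = -$3,495.06 (Apr)
Initial deposit = cushion − low point = $1,313.14 − (-$3,495.06) = $4,808.20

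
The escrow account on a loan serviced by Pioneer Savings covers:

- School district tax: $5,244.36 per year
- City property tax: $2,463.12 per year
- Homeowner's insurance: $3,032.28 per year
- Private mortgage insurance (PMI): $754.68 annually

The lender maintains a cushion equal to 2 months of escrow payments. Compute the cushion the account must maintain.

$1,915.74

School district tax — $5,244.36 per year
City property tax — $2,463.12 per year
Homeowner's insurance — $3,032.28 per year
Private mortgage insurance (PMI) — $754.68 per year
Total per year = $5,244.36 + $2,463.12 + $3,032.28 + $754.68 = $11,494.44
Monthly escrow = $11,494.44 ÷ 12 = $957.87
Reserve = 2 × $957.87 = $1,915.74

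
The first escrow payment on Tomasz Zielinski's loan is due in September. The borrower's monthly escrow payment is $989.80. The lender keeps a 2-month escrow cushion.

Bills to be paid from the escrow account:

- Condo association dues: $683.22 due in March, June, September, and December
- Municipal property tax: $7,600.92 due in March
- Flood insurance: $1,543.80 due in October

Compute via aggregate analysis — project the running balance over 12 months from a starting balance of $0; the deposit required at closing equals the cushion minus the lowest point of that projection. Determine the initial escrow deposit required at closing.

Cushion = 2 × $989.80 = $1,979.60
Trial balance (start $0, +$989.80 each month, − disbursements):
  Sep: +$989.80 − $683.22 → $306.58
  Oct: +$989.80 − $1,543.80 → -$247.42
  Nov: +$989.80 → $742.38
  Dec: +$989.80 − $683.22 → $1,048.96
  Jan: +$989.80 → $2,038.76
  Feb: +$989.80 → $3,028.56
  Mar: +$989.80 − $8,284.14 → -$4,265.78
  Apr: +$989.80 → -$3,275.98
  May: +$989.80 → -$2,286.18
  Jun: +$989.80 − $683.22 → -$1,979.60
  Jul: +$989.80 → -$989.80
  Aug: +$989.80 → $0.00
Lowest trial balance = -$4,265.78 (Mar)
Initial deposit = cushion − low point = $1,979.60 − (-$4,265.78) = $6,245.38

$6,245.38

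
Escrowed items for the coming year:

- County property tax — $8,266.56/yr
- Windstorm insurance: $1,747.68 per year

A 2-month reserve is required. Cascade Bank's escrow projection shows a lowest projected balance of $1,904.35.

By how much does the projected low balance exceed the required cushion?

County property tax — $8,266.56
Windstorm insurance — $1,747.68
Total annual escrow = $10,014.24
Monthly escrow = $10,014.24 ÷ 12 = $834.52
Required reserve = 2 × $834.52 = $1,669.04
Excess over cushion: $1,904.35 − $1,669.04 = $235.31

$235.31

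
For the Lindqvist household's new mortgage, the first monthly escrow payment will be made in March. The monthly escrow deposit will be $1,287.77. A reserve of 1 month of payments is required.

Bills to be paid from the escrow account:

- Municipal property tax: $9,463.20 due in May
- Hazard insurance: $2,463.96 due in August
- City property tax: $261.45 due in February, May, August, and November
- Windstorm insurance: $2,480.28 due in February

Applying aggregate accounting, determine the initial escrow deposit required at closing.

$7,149.11

Cushion = 1 × $1,287.77 = $1,287.77
Trial balance (start $0, +$1,287.77 each month, − disbursements):
  Mar: +$1,287.77 → $1,287.77
  Apr: +$1,287.77 → $2,575.54
  May: +$1,287.77 − $9,724.65 → -$5,861.34
  Jun: +$1,287.77 → -$4,573.57
  Jul: +$1,287.77 → -$3,285.80
  Aug: +$1,287.77 − $2,725.41 → -$4,723.44
  Sep: +$1,287.77 → -$3,435.67
  Oct: +$1,287.77 → -$2,147.90
  Nov: +$1,287.77 − $261.45 → -$1,121.58
  Dec: +$1,287.77 → $166.19
  Jan: +$1,287.77 → $1,453.96
  Feb: +$1,287.77 − $2,741.73 → $0.00
Lowest trial balance = -$5,861.34 (May)
Initial deposit = cushion − low point = $1,287.77 − (-$5,861.34) = $7,149.11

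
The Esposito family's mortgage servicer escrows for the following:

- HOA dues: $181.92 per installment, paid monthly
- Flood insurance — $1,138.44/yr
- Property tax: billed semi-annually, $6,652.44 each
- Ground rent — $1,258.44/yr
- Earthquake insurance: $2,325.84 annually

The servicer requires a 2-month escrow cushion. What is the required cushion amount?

$3,368.44

HOA dues — $181.92 × 12 = $2,183.04 annually
Flood insurance — $1,138.44 annually
Property tax — $6,652.44 × 2 = $13,304.88 annually
Ground rent — $1,258.44 annually
Earthquake insurance — $2,325.84 annually
Total annual escrow = $2,183.04 + $1,138.44 + $13,304.88 + $1,258.44 + $2,325.84 = $20,210.64
Per month = $20,210.64 ÷ 12 = $1,684.22
Reserve = 2 × $1,684.22 = $3,368.44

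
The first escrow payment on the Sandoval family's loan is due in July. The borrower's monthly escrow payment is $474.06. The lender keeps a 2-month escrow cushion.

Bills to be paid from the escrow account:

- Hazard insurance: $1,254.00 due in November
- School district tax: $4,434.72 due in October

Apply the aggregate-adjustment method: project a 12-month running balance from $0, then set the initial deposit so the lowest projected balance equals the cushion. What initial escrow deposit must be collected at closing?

Cushion = 2 × $474.06 = $948.12
Trial balance (start $0, +$474.06 each month, − disbursements):
  Jul: +$474.06 → $474.06
  Aug: +$474.06 → $948.12
  Sep: +$474.06 → $1,422.18
  Oct: +$474.06 − $4,434.72 → -$2,538.48
  Nov: +$474.06 − $1,254.00 → -$3,318.42
  Dec: +$474.06 → -$2,844.36
  Jan: +$474.06 → -$2,370.30
  Feb: +$474.06 → -$1,896.24
  Mar: +$474.06 → -$1,422.18
  Apr: +$474.06 → -$948.12
  May: +$474.06 → -$474.06
  Jun: +$474.06 → $0.00
Lowest trial balance = -$3,318.42 (Nov)
Initial deposit = cushion − low point = $948.12 − (-$3,318.42) = $4,266.54

$4,266.54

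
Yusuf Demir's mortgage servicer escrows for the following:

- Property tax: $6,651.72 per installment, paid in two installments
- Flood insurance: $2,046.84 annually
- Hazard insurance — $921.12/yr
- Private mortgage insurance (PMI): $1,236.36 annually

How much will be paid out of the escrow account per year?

Property tax — $6,651.72 × 2 = $13,303.44 annually
Flood insurance — $2,046.84 annually
Hazard insurance — $921.12 annually
Private mortgage insurance (PMI) — $1,236.36 annually
Yearly total = $13,303.44 + $2,046.84 + $921.12 + $1,236.36 = $17,507.76

$17,507.76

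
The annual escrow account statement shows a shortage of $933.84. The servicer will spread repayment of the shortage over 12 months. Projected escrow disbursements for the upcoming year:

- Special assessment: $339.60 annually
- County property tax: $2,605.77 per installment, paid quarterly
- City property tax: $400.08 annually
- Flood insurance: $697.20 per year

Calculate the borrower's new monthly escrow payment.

$1,066.15

Special assessment — $339.60
County property tax — $2,605.77 × 4 = $10,423.08
City property tax — $400.08
Flood insurance — $697.20
Total per year = $11,859.96
Monthly = $11,859.96 / 12 = $988.33
Shortage spread = $933.84 ÷ 12 = $77.82/mo
New monthly escrow = $988.33 + $77.82 = $1,066.15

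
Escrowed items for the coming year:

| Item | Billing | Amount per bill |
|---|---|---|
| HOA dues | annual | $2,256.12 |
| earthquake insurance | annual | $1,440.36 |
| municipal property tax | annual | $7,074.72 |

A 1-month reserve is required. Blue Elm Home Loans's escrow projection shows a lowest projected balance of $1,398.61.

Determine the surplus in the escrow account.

$501.01

HOA dues — $2,256.12 per year
Earthquake insurance — $1,440.36 per year
Municipal property tax — $7,074.72 per year
Total annual escrow = $2,256.12 + $1,440.36 + $7,074.72 = $10,771.20
Base monthly escrow = $10,771.20 ÷ 12 = $897.60
Required cushion = 1 × $897.60 = $897.60
Excess over cushion: $1,398.61 − $897.60 = $501.01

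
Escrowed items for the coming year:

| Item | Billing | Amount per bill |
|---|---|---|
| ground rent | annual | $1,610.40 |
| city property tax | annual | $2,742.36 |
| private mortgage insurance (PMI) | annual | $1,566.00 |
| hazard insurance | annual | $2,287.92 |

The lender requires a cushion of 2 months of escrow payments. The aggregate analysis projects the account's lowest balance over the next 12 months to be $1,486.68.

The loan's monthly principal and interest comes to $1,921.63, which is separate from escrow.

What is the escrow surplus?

$118.90

Ground rent: $1,610.40 per year
City property tax: $2,742.36 per year
Private mortgage insurance (PMI): $1,566.00 per year
Hazard insurance: $2,287.92 per year
Total annual escrow = $8,206.68
Monthly = $8,206.68 ÷ 12 = $683.89
Required reserve = 2 × $683.89 = $1,367.78
Surplus = $1,486.68 − $1,367.78 = $118.90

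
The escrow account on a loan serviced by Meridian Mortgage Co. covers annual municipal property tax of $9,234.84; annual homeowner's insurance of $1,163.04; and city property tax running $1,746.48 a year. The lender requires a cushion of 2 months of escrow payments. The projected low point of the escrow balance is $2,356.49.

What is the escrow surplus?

$332.43

Municipal property tax — $9,234.84 per year
Homeowner's insurance — $1,163.04 per year
City property tax — $1,746.48 per year
Annual escrow total = $9,234.84 + $1,163.04 + $1,746.48 = $12,144.36
Base monthly escrow = $12,144.36 ÷ 12 = $1,012.03
Required cushion = 2 × $1,012.03 = $2,024.06
Excess over cushion: $2,356.49 − $2,024.06 = $332.43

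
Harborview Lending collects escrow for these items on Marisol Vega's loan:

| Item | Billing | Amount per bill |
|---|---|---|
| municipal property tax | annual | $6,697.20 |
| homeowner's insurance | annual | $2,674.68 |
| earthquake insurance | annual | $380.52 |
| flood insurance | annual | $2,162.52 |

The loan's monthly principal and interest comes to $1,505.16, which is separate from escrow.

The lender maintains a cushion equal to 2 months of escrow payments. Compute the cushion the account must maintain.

$1,985.82

Municipal property tax = $6,697.20 annually
Homeowner's insurance = $2,674.68 annually
Earthquake insurance = $380.52 annually
Flood insurance = $2,162.52 annually
Total per year = $6,697.20 + $2,674.68 + $380.52 + $2,162.52 = $11,914.92
Base monthly escrow = $11,914.92 / 12 = $992.91
Cushion = 2 × $992.91 = $1,985.82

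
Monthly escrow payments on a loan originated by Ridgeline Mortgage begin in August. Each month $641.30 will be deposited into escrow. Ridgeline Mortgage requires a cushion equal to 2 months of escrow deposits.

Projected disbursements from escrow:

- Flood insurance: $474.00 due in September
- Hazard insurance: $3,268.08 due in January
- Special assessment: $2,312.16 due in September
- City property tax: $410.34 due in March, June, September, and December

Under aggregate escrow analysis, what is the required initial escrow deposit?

$4,309.72

Cushion = 2 × $641.30 = $1,282.60
Trial balance (start $0, +$641.30 each month, − disbursements):
  Aug: +$641.30 → $641.30
  Sep: +$641.30 − $3,196.50 → -$1,913.90
  Oct: +$641.30 → -$1,272.60
  Nov: +$641.30 → -$631.30
  Dec: +$641.30 − $410.34 → -$400.34
  Jan: +$641.30 − $3,268.08 → -$3,027.12
  Feb: +$641.30 → -$2,385.82
  Mar: +$641.30 − $410.34 → -$2,154.86
  Apr: +$641.30 → -$1,513.56
  May: +$641.30 → -$872.26
  Jun: +$641.30 − $410.34 → -$641.30
  Jul: +$641.30 → $0.00
Lowest trial balance = -$3,027.12 (Jan)
Initial deposit = cushion − low point = $1,282.60 − (-$3,027.12) = $4,309.72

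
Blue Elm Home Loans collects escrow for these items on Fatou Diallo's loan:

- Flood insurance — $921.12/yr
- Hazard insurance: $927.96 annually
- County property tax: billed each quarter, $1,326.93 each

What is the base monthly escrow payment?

$596.40

Flood insurance: $921.12 per year
Hazard insurance: $927.96 per year
County property tax: $1,326.93 × 4 = $5,307.72 per year
Total per year = $7,156.80
Monthly escrow = $7,156.80 ÷ 12 = $596.40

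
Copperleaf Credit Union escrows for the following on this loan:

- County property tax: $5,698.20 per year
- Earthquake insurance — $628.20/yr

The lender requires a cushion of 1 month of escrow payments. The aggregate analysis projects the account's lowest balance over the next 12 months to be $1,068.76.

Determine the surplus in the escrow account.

$541.56

County property tax: $5,698.20 per year
Earthquake insurance: $628.20 per year
Total annual escrow = $5,698.20 + $628.20 = $6,326.40
Per month = $6,326.40 / 12 = $527.20
Required cushion = 1 × $527.20 = $527.20
Excess over cushion: $1,068.76 − $527.20 = $541.56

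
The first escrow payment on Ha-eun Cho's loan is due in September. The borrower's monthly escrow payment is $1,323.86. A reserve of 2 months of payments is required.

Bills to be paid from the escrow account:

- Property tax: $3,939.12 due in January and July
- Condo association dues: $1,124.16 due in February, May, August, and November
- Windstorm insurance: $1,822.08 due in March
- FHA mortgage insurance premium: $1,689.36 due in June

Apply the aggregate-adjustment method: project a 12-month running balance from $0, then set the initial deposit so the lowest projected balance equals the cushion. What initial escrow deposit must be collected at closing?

$2,847.42

Cushion = 2 × $1,323.86 = $2,647.72
Trial balance (start $0, +$1,323.86 each month, − disbursements):
  Sep: +$1,323.86 → $1,323.86
  Oct: +$1,323.86 → $2,647.72
  Nov: +$1,323.86 − $1,124.16 → $2,847.42
  Dec: +$1,323.86 → $4,171.28
  Jan: +$1,323.86 − $3,939.12 → $1,556.02
  Feb: +$1,323.86 − $1,124.16 → $1,755.72
  Mar: +$1,323.86 − $1,822.08 → $1,257.50
  Apr: +$1,323.86 → $2,581.36
  May: +$1,323.86 − $1,124.16 → $2,781.06
  Jun: +$1,323.86 − $1,689.36 → $2,415.56
  Jul: +$1,323.86 − $3,939.12 → -$199.70
  Aug: +$1,323.86 − $1,124.16 → $0.00
Lowest trial balance = -$199.70 (Jul)
Initial deposit = cushion − low point = $2,647.72 − (-$199.70) = $2,847.42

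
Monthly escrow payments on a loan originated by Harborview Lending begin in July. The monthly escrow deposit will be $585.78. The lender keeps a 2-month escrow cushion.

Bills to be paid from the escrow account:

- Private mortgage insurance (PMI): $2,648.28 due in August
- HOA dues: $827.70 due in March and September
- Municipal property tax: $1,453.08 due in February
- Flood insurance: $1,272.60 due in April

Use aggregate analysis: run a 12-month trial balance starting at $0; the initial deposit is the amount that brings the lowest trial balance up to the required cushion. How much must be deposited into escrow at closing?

Cushion = 2 × $585.78 = $1,171.56
Trial balance (start $0, +$585.78 each month, − disbursements):
  Jul: +$585.78 → $585.78
  Aug: +$585.78 − $2,648.28 → -$1,476.72
  Sep: +$585.78 − $827.70 → -$1,718.64
  Oct: +$585.78 → -$1,132.86
  Nov: +$585.78 → -$547.08
  Dec: +$585.78 → $38.70
  Jan: +$585.78 → $624.48
  Feb: +$585.78 − $1,453.08 → -$242.82
  Mar: +$585.78 − $827.70 → -$484.74
  Apr: +$585.78 − $1,272.60 → -$1,171.56
  May: +$585.78 → -$585.78
  Jun: +$585.78 → $0.00
Lowest trial balance = -$1,718.64 (Sep)
Initial deposit = cushion − low point = $1,171.56 − (-$1,718.64) = $2,890.20

$2,890.20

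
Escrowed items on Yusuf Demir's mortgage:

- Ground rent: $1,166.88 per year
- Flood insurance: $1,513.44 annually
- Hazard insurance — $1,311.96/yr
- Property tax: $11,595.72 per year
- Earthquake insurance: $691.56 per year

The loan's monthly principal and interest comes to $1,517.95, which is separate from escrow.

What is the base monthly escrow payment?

$1,356.63

Ground rent: $1,166.88 per year
Flood insurance: $1,513.44 per year
Hazard insurance: $1,311.96 per year
Property tax: $11,595.72 per year
Earthquake insurance: $691.56 per year
Yearly total = $16,279.56
Monthly = $16,279.56 ÷ 12 = $1,356.63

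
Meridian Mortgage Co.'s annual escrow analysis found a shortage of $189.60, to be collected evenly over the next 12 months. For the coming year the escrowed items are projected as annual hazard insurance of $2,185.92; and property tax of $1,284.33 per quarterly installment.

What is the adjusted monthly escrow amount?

$626.07

Hazard insurance: $2,185.92/yr
Property tax: $1,284.33 × 4 = $5,137.32/yr
Combined annual = $2,185.92 + $5,137.32 = $7,323.24
Monthly escrow = $7,323.24 ÷ 12 = $610.27
Shortage spread = $189.60 / 12 = $15.80/mo
New monthly escrow = $610.27 + $15.80 = $626.07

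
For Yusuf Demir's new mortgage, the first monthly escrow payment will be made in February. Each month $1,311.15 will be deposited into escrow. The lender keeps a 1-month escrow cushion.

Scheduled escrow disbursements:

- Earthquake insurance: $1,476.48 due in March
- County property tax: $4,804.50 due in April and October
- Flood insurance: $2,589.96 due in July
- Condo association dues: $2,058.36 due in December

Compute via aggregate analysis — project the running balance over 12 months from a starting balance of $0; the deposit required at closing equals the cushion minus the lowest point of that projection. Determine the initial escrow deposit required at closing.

Cushion = 1 × $1,311.15 = $1,311.15
Trial balance (start $0, +$1,311.15 each month, − disbursements):
  Feb: +$1,311.15 → $1,311.15
  Mar: +$1,311.15 − $1,476.48 → $1,145.82
  Apr: +$1,311.15 − $4,804.50 → -$2,347.53
  May: +$1,311.15 → -$1,036.38
  Jun: +$1,311.15 → $274.77
  Jul: +$1,311.15 − $2,589.96 → -$1,004.04
  Aug: +$1,311.15 → $307.11
  Sep: +$1,311.15 → $1,618.26
  Oct: +$1,311.15 − $4,804.50 → -$1,875.09
  Nov: +$1,311.15 → -$563.94
  Dec: +$1,311.15 − $2,058.36 → -$1,311.15
  Jan: +$1,311.15 → $0.00
Lowest trial balance = -$2,347.53 (Apr)
Initial deposit = cushion − low point = $1,311.15 − (-$2,347.53) = $3,658.68

$3,658.68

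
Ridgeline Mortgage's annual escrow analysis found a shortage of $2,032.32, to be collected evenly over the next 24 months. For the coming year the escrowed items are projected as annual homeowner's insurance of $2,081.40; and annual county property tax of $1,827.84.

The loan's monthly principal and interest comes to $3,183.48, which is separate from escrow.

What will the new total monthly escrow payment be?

Homeowner's insurance: $2,081.40
County property tax: $1,827.84
Annual escrow total = $3,909.24
Per month = $3,909.24 / 12 = $325.77
Shortage spread = $2,032.32 / 24 = $84.68/mo
New monthly escrow = $325.77 + $84.68 = $410.45

$410.45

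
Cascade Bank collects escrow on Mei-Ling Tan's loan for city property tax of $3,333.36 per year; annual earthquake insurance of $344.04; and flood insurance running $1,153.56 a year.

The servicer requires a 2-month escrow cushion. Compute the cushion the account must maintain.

City property tax — $3,333.36 per year
Earthquake insurance — $344.04 per year
Flood insurance — $1,153.56 per year
Total per year = $3,333.36 + $344.04 + $1,153.56 = $4,830.96
Per month = $4,830.96 / 12 = $402.58
Cushion = 2 × $402.58 = $805.16

$805.16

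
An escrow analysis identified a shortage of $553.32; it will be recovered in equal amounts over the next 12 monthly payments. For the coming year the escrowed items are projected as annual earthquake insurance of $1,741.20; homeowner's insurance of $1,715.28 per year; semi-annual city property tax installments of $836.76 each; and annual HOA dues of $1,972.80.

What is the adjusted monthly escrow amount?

$638.01

Earthquake insurance: $1,741.20/yr
Homeowner's insurance: $1,715.28/yr
City property tax: $836.76 × 2 = $1,673.52/yr
HOA dues: $1,972.80/yr
Yearly total = $1,741.20 + $1,715.28 + $1,673.52 + $1,972.80 = $7,102.80
Base monthly escrow = $7,102.80 / 12 = $591.90
Shortage per month = $553.32 / 12 = $46.11
New monthly escrow = $591.90 + $46.11 = $638.01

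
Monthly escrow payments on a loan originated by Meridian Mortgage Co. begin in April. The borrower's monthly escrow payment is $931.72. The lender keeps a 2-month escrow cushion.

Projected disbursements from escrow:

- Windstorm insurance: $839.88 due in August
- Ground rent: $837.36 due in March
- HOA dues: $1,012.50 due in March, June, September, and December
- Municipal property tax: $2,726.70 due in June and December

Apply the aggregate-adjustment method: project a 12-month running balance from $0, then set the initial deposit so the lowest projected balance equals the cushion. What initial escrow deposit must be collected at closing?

$2,808.74

Cushion = 2 × $931.72 = $1,863.44
Trial balance (start $0, +$931.72 each month, − disbursements):
  Apr: +$931.72 → $931.72
  May: +$931.72 → $1,863.44
  Jun: +$931.72 − $3,739.20 → -$944.04
  Jul: +$931.72 → -$12.32
  Aug: +$931.72 − $839.88 → $79.52
  Sep: +$931.72 − $1,012.50 → -$1.26
  Oct: +$931.72 → $930.46
  Nov: +$931.72 → $1,862.18
  Dec: +$931.72 − $3,739.20 → -$945.30
  Jan: +$931.72 → -$13.58
  Feb: +$931.72 → $918.14
  Mar: +$931.72 − $1,849.86 → $0.00
Lowest trial balance = -$945.30 (Dec)
Initial deposit = cushion − low point = $1,863.44 − (-$945.30) = $2,808.74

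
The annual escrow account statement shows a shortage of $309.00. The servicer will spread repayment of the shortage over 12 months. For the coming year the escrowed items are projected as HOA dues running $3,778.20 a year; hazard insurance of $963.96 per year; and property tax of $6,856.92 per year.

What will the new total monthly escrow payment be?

$992.34

HOA dues = $3,778.20 annually
Hazard insurance = $963.96 annually
Property tax = $6,856.92 annually
Total annual escrow = $11,599.08
Per month = $11,599.08 / 12 = $966.59
Shortage spread = $309.00 ÷ 12 = $25.75/mo
New monthly escrow = $966.59 + $25.75 = $992.34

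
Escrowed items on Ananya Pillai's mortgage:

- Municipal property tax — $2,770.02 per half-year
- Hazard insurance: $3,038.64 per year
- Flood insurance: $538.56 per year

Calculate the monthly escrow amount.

Municipal property tax — $2,770.02 × 2 = $5,540.04
Hazard insurance — $3,038.64
Flood insurance — $538.56
Total annual escrow = $5,540.04 + $3,038.64 + $538.56 = $9,117.24
Base monthly escrow = $9,117.24 ÷ 12 = $759.77

$759.77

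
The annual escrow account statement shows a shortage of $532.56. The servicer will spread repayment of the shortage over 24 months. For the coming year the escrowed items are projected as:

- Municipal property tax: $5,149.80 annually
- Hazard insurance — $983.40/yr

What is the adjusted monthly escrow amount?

$533.29

Municipal property tax = $5,149.80/yr
Hazard insurance = $983.40/yr
Total annual escrow = $5,149.80 + $983.40 = $6,133.20
Monthly = $6,133.20 ÷ 12 = $511.10
Shortage per month = $532.56 ÷ 24 = $22.19
Adjusted monthly = $511.10 + $22.19 = $533.29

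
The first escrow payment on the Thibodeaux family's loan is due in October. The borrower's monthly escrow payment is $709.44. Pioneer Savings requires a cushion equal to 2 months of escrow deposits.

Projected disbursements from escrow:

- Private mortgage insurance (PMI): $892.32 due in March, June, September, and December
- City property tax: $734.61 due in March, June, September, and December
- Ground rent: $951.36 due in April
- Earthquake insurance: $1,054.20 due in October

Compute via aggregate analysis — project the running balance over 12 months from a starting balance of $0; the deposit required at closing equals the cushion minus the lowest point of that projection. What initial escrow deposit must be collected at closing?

$1,971.69

Cushion = 2 × $709.44 = $1,418.88
Trial balance (start $0, +$709.44 each month, − disbursements):
  Oct: +$709.44 − $1,054.20 → -$344.76
  Nov: +$709.44 → $364.68
  Dec: +$709.44 − $1,626.93 → -$552.81
  Jan: +$709.44 → $156.63
  Feb: +$709.44 → $866.07
  Mar: +$709.44 − $1,626.93 → -$51.42
  Apr: +$709.44 − $951.36 → -$293.34
  May: +$709.44 → $416.10
  Jun: +$709.44 − $1,626.93 → -$501.39
  Jul: +$709.44 → $208.05
  Aug: +$709.44 → $917.49
  Sep: +$709.44 − $1,626.93 → $0.00
Lowest trial balance = -$552.81 (Dec)
Initial deposit = cushion − low point = $1,418.88 − (-$552.81) = $1,971.69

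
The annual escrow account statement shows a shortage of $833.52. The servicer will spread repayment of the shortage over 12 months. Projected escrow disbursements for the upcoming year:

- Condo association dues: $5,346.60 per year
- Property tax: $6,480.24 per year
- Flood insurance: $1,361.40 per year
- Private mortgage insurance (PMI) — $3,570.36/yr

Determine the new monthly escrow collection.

$1,466.01

Condo association dues — $5,346.60/yr
Property tax — $6,480.24/yr
Flood insurance — $1,361.40/yr
Private mortgage insurance (PMI) — $3,570.36/yr
Annual escrow total = $5,346.60 + $6,480.24 + $1,361.40 + $3,570.36 = $16,758.60
Per month = $16,758.60 ÷ 12 = $1,396.55
Monthly shortage recovery: $833.52 ÷ 12 = $69.46
New monthly escrow = $1,396.55 + $69.46 = $1,466.01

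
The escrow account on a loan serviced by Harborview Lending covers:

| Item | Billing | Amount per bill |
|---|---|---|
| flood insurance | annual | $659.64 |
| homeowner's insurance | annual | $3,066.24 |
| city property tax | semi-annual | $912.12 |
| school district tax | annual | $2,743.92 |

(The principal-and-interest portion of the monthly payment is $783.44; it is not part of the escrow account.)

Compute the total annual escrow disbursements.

Flood insurance — $659.64 per year
Homeowner's insurance — $3,066.24 per year
City property tax — $912.12 × 2 = $1,824.24 per year
School district tax — $2,743.92 per year
Annual escrow total = $8,294.04

$8,294.04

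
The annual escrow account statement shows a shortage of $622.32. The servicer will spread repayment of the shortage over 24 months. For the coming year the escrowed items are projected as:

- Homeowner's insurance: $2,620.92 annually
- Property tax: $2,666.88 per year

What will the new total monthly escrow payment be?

Homeowner's insurance — $2,620.92 per year
Property tax — $2,666.88 per year
Total per year = $2,620.92 + $2,666.88 = $5,287.80
Base monthly escrow = $5,287.80 ÷ 12 = $440.65
Monthly shortage recovery: $622.32 ÷ 24 = $25.93
Adjusted monthly = $440.65 + $25.93 = $466.58

$466.58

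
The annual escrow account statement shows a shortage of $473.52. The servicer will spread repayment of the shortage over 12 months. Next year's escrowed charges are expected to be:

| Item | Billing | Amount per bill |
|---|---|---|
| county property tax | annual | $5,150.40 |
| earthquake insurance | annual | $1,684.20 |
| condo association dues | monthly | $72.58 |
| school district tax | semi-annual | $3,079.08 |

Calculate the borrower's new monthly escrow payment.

County property tax — $5,150.40/yr
Earthquake insurance — $1,684.20/yr
Condo association dues — $72.58 × 12 = $870.96/yr
School district tax — $3,079.08 × 2 = $6,158.16/yr
Annual escrow total = $5,150.40 + $1,684.20 + $870.96 + $6,158.16 = $13,863.72
Per month = $13,863.72 / 12 = $1,155.31
Shortage spread = $473.52 / 12 = $39.46/mo
Adjusted monthly = $1,155.31 + $39.46 = $1,194.77

$1,194.77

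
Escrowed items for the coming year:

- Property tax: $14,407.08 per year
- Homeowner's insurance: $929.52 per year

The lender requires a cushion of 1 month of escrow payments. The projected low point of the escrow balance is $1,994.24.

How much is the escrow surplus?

Property tax — $14,407.08
Homeowner's insurance — $929.52
Yearly total = $14,407.08 + $929.52 = $15,336.60
Per month = $15,336.60 ÷ 12 = $1,278.05
Cushion = 1 × $1,278.05 = $1,278.05
Excess over cushion: $1,994.24 − $1,278.05 = $716.19

$716.19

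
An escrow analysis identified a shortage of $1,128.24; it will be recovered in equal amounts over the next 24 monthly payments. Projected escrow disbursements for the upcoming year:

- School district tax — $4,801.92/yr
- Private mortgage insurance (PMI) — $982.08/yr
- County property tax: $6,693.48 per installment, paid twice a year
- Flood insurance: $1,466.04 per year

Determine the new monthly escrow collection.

School district tax = $4,801.92
Private mortgage insurance (PMI) = $982.08
County property tax = $6,693.48 × 2 = $13,386.96
Flood insurance = $1,466.04
Annual escrow total = $20,637.00
Base monthly escrow = $20,637.00 ÷ 12 = $1,719.75
Shortage spread = $1,128.24 ÷ 24 = $47.01/mo
New monthly escrow = $1,719.75 + $47.01 = $1,766.76

$1,766.76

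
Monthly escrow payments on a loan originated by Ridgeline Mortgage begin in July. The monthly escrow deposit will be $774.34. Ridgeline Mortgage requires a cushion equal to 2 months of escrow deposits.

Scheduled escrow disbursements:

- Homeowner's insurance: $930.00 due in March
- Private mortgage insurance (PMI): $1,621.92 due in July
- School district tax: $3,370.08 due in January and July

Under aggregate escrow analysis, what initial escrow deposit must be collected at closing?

Cushion = 2 × $774.34 = $1,548.68
Trial balance (start $0, +$774.34 each month, − disbursements):
  Jul: +$774.34 − $4,992.00 → -$4,217.66
  Aug: +$774.34 → -$3,443.32
  Sep: +$774.34 → -$2,668.98
  Oct: +$774.34 → -$1,894.64
  Nov: +$774.34 → -$1,120.30
  Dec: +$774.34 → -$345.96
  Jan: +$774.34 − $3,370.08 → -$2,941.70
  Feb: +$774.34 → -$2,167.36
  Mar: +$774.34 − $930.00 → -$2,323.02
  Apr: +$774.34 → -$1,548.68
  May: +$774.34 → -$774.34
  Jun: +$774.34 → $0.00
Lowest trial balance = -$4,217.66 (Jul)
Initial deposit = cushion − low point = $1,548.68 − (-$4,217.66) = $5,766.34

$5,766.34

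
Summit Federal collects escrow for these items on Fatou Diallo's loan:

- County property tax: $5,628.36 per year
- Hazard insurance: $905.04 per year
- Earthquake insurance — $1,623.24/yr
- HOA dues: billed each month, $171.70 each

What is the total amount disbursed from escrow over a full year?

$10,217.04

County property tax = $5,628.36
Hazard insurance = $905.04
Earthquake insurance = $1,623.24
HOA dues = $171.70 × 12 = $2,060.40
Yearly total = $5,628.36 + $905.04 + $1,623.24 + $2,060.40 = $10,217.04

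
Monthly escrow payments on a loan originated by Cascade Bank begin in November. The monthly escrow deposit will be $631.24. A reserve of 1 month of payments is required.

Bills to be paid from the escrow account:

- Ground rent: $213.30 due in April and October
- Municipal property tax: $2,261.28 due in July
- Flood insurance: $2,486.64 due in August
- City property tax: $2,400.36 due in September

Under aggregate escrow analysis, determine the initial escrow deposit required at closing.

$1,049.18

Cushion = 1 × $631.24 = $631.24
Trial balance (start $0, +$631.24 each month, − disbursements):
  Nov: +$631.24 → $631.24
  Dec: +$631.24 → $1,262.48
  Jan: +$631.24 → $1,893.72
  Feb: +$631.24 → $2,524.96
  Mar: +$631.24 → $3,156.20
  Apr: +$631.24 − $213.30 → $3,574.14
  May: +$631.24 → $4,205.38
  Jun: +$631.24 → $4,836.62
  Jul: +$631.24 − $2,261.28 → $3,206.58
  Aug: +$631.24 − $2,486.64 → $1,351.18
  Sep: +$631.24 − $2,400.36 → -$417.94
  Oct: +$631.24 − $213.30 → $0.00
Lowest trial balance = -$417.94 (Sep)
Initial deposit = cushion − low point = $631.24 − (-$417.94) = $1,049.18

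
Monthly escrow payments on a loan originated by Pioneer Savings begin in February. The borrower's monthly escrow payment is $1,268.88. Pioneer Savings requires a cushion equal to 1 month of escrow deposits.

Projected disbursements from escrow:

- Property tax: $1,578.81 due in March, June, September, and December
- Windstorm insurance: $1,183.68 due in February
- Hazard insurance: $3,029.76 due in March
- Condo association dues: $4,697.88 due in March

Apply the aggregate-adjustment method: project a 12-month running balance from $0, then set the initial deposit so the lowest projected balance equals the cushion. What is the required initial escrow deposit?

$9,221.25

Cushion = 1 × $1,268.88 = $1,268.88
Trial balance (start $0, +$1,268.88 each month, − disbursements):
  Feb: +$1,268.88 − $1,183.68 → $85.20
  Mar: +$1,268.88 − $9,306.45 → -$7,952.37
  Apr: +$1,268.88 → -$6,683.49
  May: +$1,268.88 → -$5,414.61
  Jun: +$1,268.88 − $1,578.81 → -$5,724.54
  Jul: +$1,268.88 → -$4,455.66
  Aug: +$1,268.88 → -$3,186.78
  Sep: +$1,268.88 − $1,578.81 → -$3,496.71
  Oct: +$1,268.88 → -$2,227.83
  Nov: +$1,268.88 → -$958.95
  Dec: +$1,268.88 − $1,578.81 → -$1,268.88
  Jan: +$1,268.88 → $0.00
Lowest trial balance = -$7,952.37 (Mar)
Initial deposit = cushion − low point = $1,268.88 − (-$7,952.37) = $9,221.25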